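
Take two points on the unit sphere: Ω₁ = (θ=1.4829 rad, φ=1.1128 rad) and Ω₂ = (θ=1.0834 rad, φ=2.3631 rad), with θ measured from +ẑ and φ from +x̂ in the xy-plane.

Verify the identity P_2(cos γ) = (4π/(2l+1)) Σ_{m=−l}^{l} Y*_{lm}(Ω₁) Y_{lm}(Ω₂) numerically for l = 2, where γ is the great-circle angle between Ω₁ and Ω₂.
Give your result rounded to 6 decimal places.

-0.347942

Addition theorem: P_2(cos γ) = (4π/5) Σ_m Y*_{lm}(Ω₁) Y_{lm}(Ω₂), m = −2…2:
  m=-2: -0.23343 + 0.30402j × 0.00416 + 0.30152j = -0.09264 - 0.06912j  (running Σ = -0.09264 - 0.06912j)
  m=-1: 0.02987 + 0.06059j × -0.22760 - 0.22448j = 0.00680 - 0.02050j  (running Σ = -0.08584 - 0.08961j)
  m=0: -0.30810 + 0.00000j × -0.10787 + 0.00000j = 0.03323 + 0.00000j  (running Σ = -0.05260 - 0.08961j)
  m=1: -0.02987 + 0.06059j × 0.22760 - 0.22448j = 0.00680 + 0.02050j  (running Σ = -0.04580 - 0.06912j)
  m=2: -0.23343 - 0.30402j × 0.00416 - 0.30152j = -0.09264 + 0.06912j  (running Σ = -0.13844 - 0.00000j)
Accumulated sum -0.13844 - 0.00000j; after 4π/(2l+1) scaling, -0.34794 - 0.00000j ⇒ P_2 = -0.347942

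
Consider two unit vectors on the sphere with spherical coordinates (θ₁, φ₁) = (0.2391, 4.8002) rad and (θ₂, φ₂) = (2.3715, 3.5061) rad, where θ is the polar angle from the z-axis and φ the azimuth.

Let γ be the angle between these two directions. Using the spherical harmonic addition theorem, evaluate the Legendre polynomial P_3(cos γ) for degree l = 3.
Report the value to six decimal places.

Summing Y*_{l m}(θ₁,φ₁)·Y_{l m}(θ₂,φ₂) over m ∈ [−3, 3]; prefactor 4π/(2·3+1) = 1.795196:
  [-3]  conj(Y_{3,-3})(Ω₁) = (-0.001443, 0.005351) ; Y_{3,-3}(Ω₂) = (-0.064674, 0.125058) ; Δ = (-0.000576, -0.000527)
  [-2]  conj(Y_{3,-2})(Ω₁) = (-0.054833, -0.009730) ; Y_{3,-2}(Ω₂) = (-0.265208, 0.236869) ; Δ = (0.016847, -0.010408)
  [-1]  conj(Y_{3,-1})(Ω₁) = (0.024967, -0.283592) ; Y_{3,-1}(Ω₂) = (-0.331409, 0.126452) ; Δ = (0.027586, 0.097142)
  [+0]  conj(Y_{3,0})(Ω₁) = (0.623444, -0.000000) ; Y_{3,0}(Ω₂) = (0.113444, 0.000000) ; Δ = (0.070726, 0.000000)
  [+1]  conj(Y_{3,1})(Ω₁) = (-0.024967, -0.283592) ; Y_{3,1}(Ω₂) = (0.331409, 0.126452) ; Δ = (0.027586, -0.097142)
  [+2]  conj(Y_{3,2})(Ω₁) = (-0.054833, 0.009730) ; Y_{3,2}(Ω₂) = (-0.265208, -0.236869) ; Δ = (0.016847, 0.010408)
  [+3]  conj(Y_{3,3})(Ω₁) = (0.001443, 0.005351) ; Y_{3,3}(Ω₂) = (0.064674, 0.125058) ; Δ = (-0.000576, 0.000527)
Σ over m = (0.158442, -0.000000); ×(4π/7) → (0.284434, -0.000000). Real part: 0.284434

0.284434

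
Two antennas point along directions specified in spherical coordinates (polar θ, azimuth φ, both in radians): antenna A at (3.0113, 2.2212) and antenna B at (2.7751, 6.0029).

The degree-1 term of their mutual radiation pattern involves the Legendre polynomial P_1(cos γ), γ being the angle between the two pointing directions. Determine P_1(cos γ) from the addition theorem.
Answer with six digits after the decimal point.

Expand P_1 via completeness: Σ_{m} conj(Y_{1,m}) at Ω₁ times Y_{1,m} at Ω₂ —
  term(m=-1) = -0.00446 + 0.00332j   from Y*(Ω₁)=-0.02718 + 0.03572j, Y(Ω₂)=0.11897 + 0.03425j
  term(m=+0) = 0.22099 + 0.00000j   from Y*(Ω₁)=-0.48446 + 0.00000j, Y(Ω₂)=-0.45615 + 0.00000j
  term(m=+1) = -0.00446 - 0.00332j   from Y*(Ω₁)=0.02718 + 0.03572j, Y(Ω₂)=-0.11897 + 0.03425j
Total Σ_m = 0.21207 + 0.00000j. Multiply by 4.188790: 0.88834 + 0.00000j. P_1(cos γ) = 0.888336

0.888336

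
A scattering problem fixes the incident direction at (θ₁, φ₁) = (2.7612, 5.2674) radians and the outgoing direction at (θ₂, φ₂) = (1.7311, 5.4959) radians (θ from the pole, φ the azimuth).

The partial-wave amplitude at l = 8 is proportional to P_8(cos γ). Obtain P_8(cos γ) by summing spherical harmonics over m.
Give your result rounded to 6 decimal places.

Term-by-term m-sum for l=8 (normalisation 4π/17 = 0.739198):
  [-8]  conj(Y_{8,-8})(Ω₁) = -0.00005 - 0.00018j ; Y_{8,-8}(Ω₂) = 0.46482 + 0.00702j ; Δ = -0.00002 - 0.00008j
  [-7]  conj(Y_{8,-7})(Ω₁) = -0.00126 + 0.00137j ; Y_{8,-7}(Ω₂) = -0.21539 + 0.20977j ; Δ = -0.00002 - 0.00056j
  [-6]  conj(Y_{8,-6})(Ω₁) = 0.01156 + 0.00220j ; Y_{8,-6}(Ω₂) = -0.00244 + 0.21522j ; Δ = -0.00050 + 0.00248j
  [-5]  conj(Y_{8,-5})(Ω₁) = -0.01896 - 0.04940j ; Y_{8,-5}(Ω₂) = -0.22311 - 0.22736j ; Δ = -0.00700 + 0.01533j
  [-4]  conj(Y_{8,-4})(Ω₁) = -0.10455 + 0.13774j ; Y_{8,-4}(Ω₂) = -0.12201 - 0.00092j ; Δ = 0.01288 - 0.01671j
  [-3]  conj(Y_{8,-3})(Ω₁) = 0.39561 + 0.03739j ; Y_{8,-3}(Ω₂) = 0.22537 - 0.22283j ; Δ = 0.09749 - 0.07973j
  [-2]  conj(Y_{8,-2})(Ω₁) = -0.25303 - 0.50972j ; Y_{8,-2}(Ω₂) = 0.00030 - 0.07848j ; Δ = -0.04008 + 0.01971j
  [-1]  conj(Y_{8,-1})(Ω₁) = -0.15521 + 0.25032j ; Y_{8,-1}(Ω₂) = 0.22147 + 0.22231j ; Δ = -0.09002 + 0.02094j
  [+0]  conj(Y_{8,0})(Ω₁) = -0.38749 + 0.00000j ; Y_{8,0}(Ω₂) = 0.06543 + 0.00000j ; Δ = -0.02535 + 0.00000j
  [+1]  conj(Y_{8,1})(Ω₁) = 0.15521 + 0.25032j ; Y_{8,1}(Ω₂) = -0.22147 + 0.22231j ; Δ = -0.09002 - 0.02094j
  [+2]  conj(Y_{8,2})(Ω₁) = -0.25303 + 0.50972j ; Y_{8,2}(Ω₂) = 0.00030 + 0.07848j ; Δ = -0.04008 - 0.01971j
  [+3]  conj(Y_{8,3})(Ω₁) = -0.39561 + 0.03739j ; Y_{8,3}(Ω₂) = -0.22537 - 0.22283j ; Δ = 0.09749 + 0.07973j
  [+4]  conj(Y_{8,4})(Ω₁) = -0.10455 - 0.13774j ; Y_{8,4}(Ω₂) = -0.12201 + 0.00092j ; Δ = 0.01288 + 0.01671j
  [+5]  conj(Y_{8,5})(Ω₁) = 0.01896 - 0.04940j ; Y_{8,5}(Ω₂) = 0.22311 - 0.22736j ; Δ = -0.00700 - 0.01533j
  [+6]  conj(Y_{8,6})(Ω₁) = 0.01156 - 0.00220j ; Y_{8,6}(Ω₂) = -0.00244 - 0.21522j ; Δ = -0.00050 - 0.00248j
  [+7]  conj(Y_{8,7})(Ω₁) = 0.00126 + 0.00137j ; Y_{8,7}(Ω₂) = 0.21539 + 0.20977j ; Δ = -0.00002 + 0.00056j
  [+8]  conj(Y_{8,8})(Ω₁) = -0.00005 + 0.00018j ; Y_{8,8}(Ω₂) = 0.46482 - 0.00702j ; Δ = -0.00002 + 0.00008j
Accumulated sum -0.07990 + 0.00000j; after 4π/(2l+1) scaling, -0.05906 + 0.00000j ⇒ P_8 = -0.059062

-0.059062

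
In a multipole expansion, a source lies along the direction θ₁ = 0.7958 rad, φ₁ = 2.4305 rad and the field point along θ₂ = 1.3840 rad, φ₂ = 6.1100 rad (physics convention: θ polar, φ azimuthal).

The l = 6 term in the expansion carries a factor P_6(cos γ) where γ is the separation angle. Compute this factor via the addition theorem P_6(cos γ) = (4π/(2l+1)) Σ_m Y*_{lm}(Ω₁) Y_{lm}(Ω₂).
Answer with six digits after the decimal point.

Term-by-term m-sum for l=6 (normalisation 4π/13 = 0.966644):
  m=-6: Y*=(-0.027698, 0.057954)  Y=(0.220440, 0.374782)  product (-0.027826, 0.002395)
  m=-5: Y*=(0.199528, -0.087641)  Y=(0.184450, 0.216834)  product (0.055806, 0.027099)
  m=-4: Y*=(-0.389745, -0.119377)  Y=(-0.158837, -0.131827)  product (0.046169, 0.070341)
  m=-3: Y*=(0.211439, 0.335398)  Y=(-0.261072, -0.149326)  product (-0.005117, -0.119137)
  m=-2: Y*=(0.002401, -0.016038)  Y=(0.123773, 0.044672)  product (0.001014, -0.001878)
  m=-1: Y*=(0.277369, -0.238934)  Y=(0.296553, 0.051878)  product (0.094650, -0.056467)
  m=+0: Y*=(-0.126478, -0.000000)  Y=(-0.110857, 0.000000)  product (0.014021, 0.000000)
  m=+1: Y*=(-0.277369, -0.238934)  Y=(-0.296553, 0.051878)  product (0.094650, 0.056467)
  m=+2: Y*=(0.002401, 0.016038)  Y=(0.123773, -0.044672)  product (0.001014, 0.001878)
  m=+3: Y*=(-0.211439, 0.335398)  Y=(0.261072, -0.149326)  product (-0.005117, 0.119137)
  m=+4: Y*=(-0.389745, 0.119377)  Y=(-0.158837, 0.131827)  product (0.046169, -0.070341)
  m=+5: Y*=(-0.199528, -0.087641)  Y=(-0.184450, 0.216834)  product (0.055806, -0.027099)
  m=+6: Y*=(-0.027698, -0.057954)  Y=(0.220440, -0.374782)  product (-0.027826, -0.002395)
Accumulated sum (0.343412, -0.000000); after 4π/(2l+1) scaling, (0.331957, -0.000000) ⇒ P_6 = 0.331957

0.331957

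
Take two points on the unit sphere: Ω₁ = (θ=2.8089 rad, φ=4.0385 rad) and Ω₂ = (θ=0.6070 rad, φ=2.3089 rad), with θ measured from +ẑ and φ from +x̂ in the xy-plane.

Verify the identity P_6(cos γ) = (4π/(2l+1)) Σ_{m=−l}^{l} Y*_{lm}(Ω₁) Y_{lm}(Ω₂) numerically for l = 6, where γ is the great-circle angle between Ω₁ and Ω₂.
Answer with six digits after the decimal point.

Addition theorem: P_6(cos γ) = (4π/13) Σ_m Y*_{lm}(Ω₁) Y_{lm}(Ω₂), m = −6…6:
  term(m=-6) = -0.00001 - 0.00001j   from Y*(Ω₁)=0.00036 - 0.00046j, Y(Ω₂)=0.00466 - 0.01597j
  term(m=-5) = 0.00035 - 0.00034j   from Y*(Ω₁)=-0.00133 - 0.00572j, Y(Ω₂)=0.04331 + 0.07080j
  term(m=-4) = 0.00699 + 0.00516j   from Y*(Ω₁)=-0.03232 - 0.01546j, Y(Ω₂)=-0.23819 - 0.04561j
  term(m=-3) = -0.02947 + 0.05711j   from Y*(Ω₁)=-0.13178 + 0.06380j, Y(Ω₂)=0.35118 - 0.26340j
  term(m=-2) = -0.15257 - 0.05016j   from Y*(Ω₁)=-0.08648 + 0.38133j, Y(Ω₂)=-0.03879 + 0.40890j
  term(m=-1) = -0.00387 + 0.02415j   from Y*(Ω₁)=0.35994 + 0.45071j, Y(Ω₂)=0.02853 + 0.03136j
  term(m=+0) = -0.05605 + 0.00000j   from Y*(Ω₁)=0.13356 + 0.00000j, Y(Ω₂)=-0.41968 + 0.00000j
  term(m=+1) = -0.00387 - 0.02415j   from Y*(Ω₁)=-0.35994 + 0.45071j, Y(Ω₂)=-0.02853 + 0.03136j
  term(m=+2) = -0.15257 + 0.05016j   from Y*(Ω₁)=-0.08648 - 0.38133j, Y(Ω₂)=-0.03879 - 0.40890j
  term(m=+3) = -0.02947 - 0.05711j   from Y*(Ω₁)=0.13178 + 0.06380j, Y(Ω₂)=-0.35118 - 0.26340j
  term(m=+4) = 0.00699 - 0.00516j   from Y*(Ω₁)=-0.03232 + 0.01546j, Y(Ω₂)=-0.23819 + 0.04561j
  term(m=+5) = 0.00035 + 0.00034j   from Y*(Ω₁)=0.00133 - 0.00572j, Y(Ω₂)=-0.04331 + 0.07080j
  term(m=+6) = -0.00001 + 0.00001j   from Y*(Ω₁)=0.00036 + 0.00046j, Y(Ω₂)=0.00466 + 0.01597j
Σ over m = -0.41320 - 0.00000j; ×(4π/13) → -0.39942 - 0.00000j. Real part: -0.399420

-0.399420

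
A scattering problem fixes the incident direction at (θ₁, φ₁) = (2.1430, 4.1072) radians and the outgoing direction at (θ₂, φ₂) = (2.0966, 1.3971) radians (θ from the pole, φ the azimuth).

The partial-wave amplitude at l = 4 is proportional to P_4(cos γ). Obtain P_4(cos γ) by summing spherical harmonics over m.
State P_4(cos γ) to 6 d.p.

-0.091751

Expand P_4 via completeness: Σ_{m} conj(Y_{4,m}) at Ω₁ times Y_{4,m} at Ω₂ —
  term(m=-4) = -0.008462-0.054092i   from Y*(Ω₁)=-0.166080-0.145909i, Y(Ω₂)=+0.190248+0.158555i
  term(m=-3) = -0.044661+0.157494i   from Y*(Ω₁)=-0.390727+0.097596i, Y(Ω₂)=+0.202358-0.352535i
  term(m=-2) = +0.030908-0.036119i   from Y*(Ω₁)=-0.087757+0.232852i, Y(Ω₂)=-0.179627-0.065039i
  term(m=-1) = -0.047076+0.021675i   from Y*(Ω₁)=-0.116098-0.167825i, Y(Ω₂)=+0.043892-0.250145i
  term(m=+0) = +0.072870+0.000000i   from Y*(Ω₁)=-0.294851-0.000000i, Y(Ω₂)=-0.247144+0.000000i
  term(m=+1) = -0.047076-0.021675i   from Y*(Ω₁)=+0.116098-0.167825i, Y(Ω₂)=-0.043892-0.250145i
  term(m=+2) = +0.030908+0.036119i   from Y*(Ω₁)=-0.087757-0.232852i, Y(Ω₂)=-0.179627+0.065039i
  term(m=+3) = -0.044661-0.157494i   from Y*(Ω₁)=+0.390727+0.097596i, Y(Ω₂)=-0.202358-0.352535i
  term(m=+4) = -0.008462+0.054092i   from Y*(Ω₁)=-0.166080+0.145909i, Y(Ω₂)=+0.190248-0.158555i
Accumulated sum -0.065712+0.000000i; after 4π/(2l+1) scaling, -0.091751+0.000000i ⇒ P_4 = -0.091751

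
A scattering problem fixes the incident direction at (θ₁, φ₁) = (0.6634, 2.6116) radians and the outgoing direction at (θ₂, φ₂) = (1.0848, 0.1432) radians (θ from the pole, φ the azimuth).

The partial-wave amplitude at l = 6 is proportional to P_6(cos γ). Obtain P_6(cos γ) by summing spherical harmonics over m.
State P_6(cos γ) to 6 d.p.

-0.290881

Addition theorem: P_6(cos γ) = (4π/13) Σ_m Y*_{lm}(Ω₁) Y_{lm}(Ω₂), m = −6…6:
  [-6]  conj(Y_{6,-6})(Ω₁) = -0.026323+0.001010i ; Y_{6,-6}(Ω₂) = +0.150764-0.174838i ; Δ = -0.003792+0.004755i
  [-5]  conj(Y_{6,-5})(Ω₁) = +0.102929+0.055117i ; Y_{6,-5}(Ω₂) = +0.318723-0.277294i ; Δ = +0.048089-0.010975i
  [-4]  conj(Y_{6,-4})(Ω₁) = -0.156094-0.255069i ; Y_{6,-4}(Ω₂) = +0.256566-0.165466i ; Δ = -0.082254-0.039614i
  [-3]  conj(Y_{6,-3})(Ω₁) = +0.008801+0.458779i ; Y_{6,-3}(Ω₂) = -0.114752+0.052572i ; Δ = -0.025129-0.052183i
  [-2]  conj(Y_{6,-2})(Ω₁) = +0.153569-0.274023i ; Y_{6,-2}(Ω₂) = -0.331305+0.097568i ; Δ = -0.024142+0.105768i
  [-1]  conj(Y_{6,-1})(Ω₁) = +0.156277-0.091564i ; Y_{6,-1}(Ω₂) = +0.004311-0.000622i ; Δ = +0.000617-0.000492i
  [+0]  conj(Y_{6,0})(Ω₁) = -0.378069-0.000000i ; Y_{6,0}(Ω₂) = +0.337759+0.000000i ; Δ = -0.127696-0.000000i
  [+1]  conj(Y_{6,1})(Ω₁) = -0.156277-0.091564i ; Y_{6,1}(Ω₂) = -0.004311-0.000622i ; Δ = +0.000617+0.000492i
  [+2]  conj(Y_{6,2})(Ω₁) = +0.153569+0.274023i ; Y_{6,2}(Ω₂) = -0.331305-0.097568i ; Δ = -0.024142-0.105768i
  [+3]  conj(Y_{6,3})(Ω₁) = -0.008801+0.458779i ; Y_{6,3}(Ω₂) = +0.114752+0.052572i ; Δ = -0.025129+0.052183i
  [+4]  conj(Y_{6,4})(Ω₁) = -0.156094+0.255069i ; Y_{6,4}(Ω₂) = +0.256566+0.165466i ; Δ = -0.082254+0.039614i
  [+5]  conj(Y_{6,5})(Ω₁) = -0.102929+0.055117i ; Y_{6,5}(Ω₂) = -0.318723-0.277294i ; Δ = +0.048089+0.010975i
  [+6]  conj(Y_{6,6})(Ω₁) = -0.026323-0.001010i ; Y_{6,6}(Ω₂) = +0.150764+0.174838i ; Δ = -0.003792-0.004755i
Total Σ_m = -0.300918+0.000000i. Multiply by 0.966644: -0.290881+0.000000i. P_6(cos γ) = -0.290881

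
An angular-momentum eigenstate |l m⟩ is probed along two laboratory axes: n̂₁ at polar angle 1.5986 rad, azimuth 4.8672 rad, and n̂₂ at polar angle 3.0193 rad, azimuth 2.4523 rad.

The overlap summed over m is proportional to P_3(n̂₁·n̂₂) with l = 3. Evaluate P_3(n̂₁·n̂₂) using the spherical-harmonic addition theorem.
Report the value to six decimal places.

Expand P_3 via completeness: Σ_{m} conj(Y_{3,m}) at Ω₁ times Y_{3,m} at Ω₂ —
  m=-3: -0.186665+0.372597i × +0.000361-0.000666i = +0.000181+0.000259i  (running Σ = +0.000181+0.000259i)
  m=-2: +0.027039+0.008650i × -0.002884-0.014817i = +0.000050-0.000426i  (running Σ = +0.000231-0.000167i)
  m=-1: -0.049620+0.317958i × -0.119430-0.098428i = +0.037222-0.033090i  (running Σ = +0.037453-0.033256i)
  m=0: +0.031083-0.000000i × -0.713220+0.000000i = -0.022169+0.000000i  (running Σ = +0.015284-0.033256i)
  m=1: +0.049620+0.317958i × +0.119430-0.098428i = +0.037222+0.033090i  (running Σ = +0.052506-0.000167i)
  m=2: +0.027039-0.008650i × -0.002884+0.014817i = +0.000050+0.000426i  (running Σ = +0.052556+0.000259i)
  m=3: +0.186665+0.372597i × -0.000361-0.000666i = +0.000181-0.000259i  (running Σ = +0.052737-0.000000i)
Total Σ_m = +0.052737-0.000000i. Multiply by 1.795196: +0.094673-0.000000i. P_3(cos γ) = 0.094673

0.094673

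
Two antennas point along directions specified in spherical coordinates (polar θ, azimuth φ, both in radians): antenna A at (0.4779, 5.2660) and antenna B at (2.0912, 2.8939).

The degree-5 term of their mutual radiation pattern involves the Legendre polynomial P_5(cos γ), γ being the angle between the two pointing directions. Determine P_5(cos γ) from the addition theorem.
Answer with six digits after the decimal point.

0.400824

Addition theorem: P_5(cos γ) = (4π/11) Σ_m Y*_{lm}(Ω₁) Y_{lm}(Ω₂), m = −5…5:
  term(m=-5) = 0.00166 - 0.00141j   from Y*(Ω₁)=0.00349 + 0.00889j, Y(Ω₂)=-0.07444 - 0.21570j
  term(m=-4) = 0.02406 + 0.00153j   from Y*(Ω₁)=-0.03499 + 0.04664j, Y(Ω₂)=-0.22664 - 0.34590j
  term(m=-3) = 0.03820 + 0.04203j   from Y*(Ω₁)=-0.20434 - 0.01845j, Y(Ω₂)=-0.20384 - 0.18728j
  term(m=-2) = 0.00226 - 0.07118j   from Y*(Ω₁)=-0.19435 - 0.38877j, Y(Ω₂)=0.14415 + 0.07789j
  term(m=-1) = 0.10446 - 0.10119j   from Y*(Ω₁)=0.23365 - 0.37802j, Y(Ω₂)=0.31727 + 0.08023j
  term(m=+0) = 0.00957 + 0.00000j   from Y*(Ω₁)=-0.10660 + 0.00000j, Y(Ω₂)=-0.08980 + 0.00000j
  term(m=+1) = 0.10446 + 0.10119j   from Y*(Ω₁)=-0.23365 - 0.37802j, Y(Ω₂)=-0.31727 + 0.08023j
  term(m=+2) = 0.00226 + 0.07118j   from Y*(Ω₁)=-0.19435 + 0.38877j, Y(Ω₂)=0.14415 - 0.07789j
  term(m=+3) = 0.03820 - 0.04203j   from Y*(Ω₁)=0.20434 - 0.01845j, Y(Ω₂)=0.20384 - 0.18728j
  term(m=+4) = 0.02406 - 0.00153j   from Y*(Ω₁)=-0.03499 - 0.04664j, Y(Ω₂)=-0.22664 + 0.34590j
  term(m=+5) = 0.00166 + 0.00141j   from Y*(Ω₁)=-0.00349 + 0.00889j, Y(Ω₂)=0.07444 - 0.21570j
Accumulated sum 0.35086 - 0.00000j; after 4π/(2l+1) scaling, 0.40082 - 0.00000j ⇒ P_5 = 0.400824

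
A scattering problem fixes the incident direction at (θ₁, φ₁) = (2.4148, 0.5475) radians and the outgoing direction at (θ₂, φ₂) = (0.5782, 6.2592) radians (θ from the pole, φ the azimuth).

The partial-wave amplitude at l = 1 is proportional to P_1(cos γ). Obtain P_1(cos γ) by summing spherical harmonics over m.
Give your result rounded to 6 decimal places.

-0.320390

Expand P_1 via completeness: Σ_{m} conj(Y_{1,m}) at Ω₁ times Y_{1,m} at Ω₂ —
  m=-1: +0.196016+0.119505i × +0.188764+0.004528i = +0.036460+0.023446i  (running Σ = +0.036460+0.023446i)
  m=0: -0.365137-0.000000i × +0.409179+0.000000i = -0.149407-0.000000i  (running Σ = -0.112947+0.023446i)
  m=1: -0.196016+0.119505i × -0.188764+0.004528i = +0.036460-0.023446i  (running Σ = -0.076487+0.000000i)
Accumulated sum -0.076487+0.000000i; after 4π/(2l+1) scaling, -0.320390+0.000000i ⇒ P_1 = -0.320390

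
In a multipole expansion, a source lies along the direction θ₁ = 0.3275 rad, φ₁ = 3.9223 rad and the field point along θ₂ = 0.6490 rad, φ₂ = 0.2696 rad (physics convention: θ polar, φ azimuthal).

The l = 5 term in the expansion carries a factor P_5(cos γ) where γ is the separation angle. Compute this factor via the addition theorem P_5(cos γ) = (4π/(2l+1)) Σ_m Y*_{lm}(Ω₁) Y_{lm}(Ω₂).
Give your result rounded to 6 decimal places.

Term-by-term m-sum for l=5 (normalisation 4π/11 = 1.142397):
  term(m=-5) = (0.000050, -0.000033)   from Y*(Ω₁)=(0.001157, 0.001104), Y(Ω₂)=(0.008271, -0.036506)
  term(m=-4) = (-0.001059, 0.002066)   from Y*(Ω₁)=(-0.014877, 0.000279), Y(Ω₂)=(0.073760, -0.137491)
  term(m=-3) = (-0.001098, -0.029275)   from Y*(Ω₁)=(0.056740, -0.058360), Y(Ω₂)=(0.248474, -0.260384)
  term(m=-2) = (0.065240, 0.106748)   from Y*(Ω₁)=(0.002632, 0.280536), Y(Ω₂)=(0.382663, -0.228964)
  term(m=-1) = (-0.053201, -0.029836)   from Y*(Ω₁)=(-0.389933, -0.386292), Y(Ω₂)=(0.107115, -0.029599)
  term(m=+0) = (-0.120330, 0.000000)   from Y*(Ω₁)=(0.318904, -0.000000), Y(Ω₂)=(-0.377322, 0.000000)
  term(m=+1) = (-0.053201, 0.029836)   from Y*(Ω₁)=(0.389933, -0.386292), Y(Ω₂)=(-0.107115, -0.029599)
  term(m=+2) = (0.065240, -0.106748)   from Y*(Ω₁)=(0.002632, -0.280536), Y(Ω₂)=(0.382663, 0.228964)
  term(m=+3) = (-0.001098, 0.029275)   from Y*(Ω₁)=(-0.056740, -0.058360), Y(Ω₂)=(-0.248474, -0.260384)
  term(m=+4) = (-0.001059, -0.002066)   from Y*(Ω₁)=(-0.014877, -0.000279), Y(Ω₂)=(0.073760, 0.137491)
  term(m=+5) = (0.000050, 0.000033)   from Y*(Ω₁)=(-0.001157, 0.001104), Y(Ω₂)=(-0.008271, -0.036506)
Accumulated sum (-0.100466, -0.000000); after 4π/(2l+1) scaling, (-0.114772, -0.000000) ⇒ P_5 = -0.114772

-0.114772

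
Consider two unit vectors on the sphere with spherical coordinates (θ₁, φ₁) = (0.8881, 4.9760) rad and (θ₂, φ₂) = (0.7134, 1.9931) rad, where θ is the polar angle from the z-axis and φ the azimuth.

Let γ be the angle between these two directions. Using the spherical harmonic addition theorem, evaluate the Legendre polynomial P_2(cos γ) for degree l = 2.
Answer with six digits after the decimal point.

-0.499113

Expand P_2 via completeness: Σ_{m} conj(Y_{2,m}) at Ω₁ times Y_{2,m} at Ω₂ —
  m=-2: -0.200954-0.116994i × -0.109844+0.123688i = +0.036544-0.012004i  (running Σ = +0.036544-0.012004i)
  m=-1: +0.098535-0.365091i × -0.156681-0.348692i = -0.142743+0.022844i  (running Σ = -0.106199+0.010840i)
  m=0: +0.061204-0.000000i × +0.225583+0.000000i = +0.013807+0.000000i  (running Σ = -0.092392+0.010840i)
  m=1: -0.098535-0.365091i × +0.156681-0.348692i = -0.142743-0.022844i  (running Σ = -0.235135-0.012004i)
  m=2: -0.200954+0.116994i × -0.109844-0.123688i = +0.036544+0.012004i  (running Σ = -0.198591+0.000000i)
Total Σ_m = -0.198591+0.000000i. Multiply by 2.513274: -0.499113+0.000000i. P_2(cos γ) = -0.499113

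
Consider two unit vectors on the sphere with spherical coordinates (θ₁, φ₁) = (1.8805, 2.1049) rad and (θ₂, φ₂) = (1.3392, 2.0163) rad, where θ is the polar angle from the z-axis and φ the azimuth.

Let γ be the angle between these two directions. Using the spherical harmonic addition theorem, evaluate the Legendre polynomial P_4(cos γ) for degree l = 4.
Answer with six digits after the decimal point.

Summing Y*_{l m}(θ₁,φ₁)·Y_{l m}(θ₂,φ₂) over m ∈ [−4, 4]; prefactor 4π/(2·4+1) = 1.396263:
  term(m=-4) = +0.135624+0.050184i   from Y*(Ω₁)=-0.195156+0.307427i, Y(Ω₂)=-0.083259-0.388306i
  term(m=-3) = -0.084239-0.022933i   from Y*(Ω₁)=-0.329418-0.010385i, Y(Ω₂)=+0.257659+0.061495i
  term(m=-2) = +0.020899+0.003743i   from Y*(Ω₁)=+0.051127+0.093015i, Y(Ω₂)=+0.125744-0.155564i
  term(m=-1) = -0.089384-0.007940i   from Y*(Ω₁)=-0.164270+0.277744i, Y(Ω₂)=+0.119833+0.250947i
  term(m=+0) = +0.008746+0.000000i   from Y*(Ω₁)=+0.054515-0.000000i, Y(Ω₂)=+0.160435+0.000000i
  term(m=+1) = -0.089384+0.007940i   from Y*(Ω₁)=+0.164270+0.277744i, Y(Ω₂)=-0.119833+0.250947i
  term(m=+2) = +0.020899-0.003743i   from Y*(Ω₁)=+0.051127-0.093015i, Y(Ω₂)=+0.125744+0.155564i
  term(m=+3) = -0.084239+0.022933i   from Y*(Ω₁)=+0.329418-0.010385i, Y(Ω₂)=-0.257659+0.061495i
  term(m=+4) = +0.135624-0.050184i   from Y*(Ω₁)=-0.195156-0.307427i, Y(Ω₂)=-0.083259+0.388306i
Total Σ_m = -0.025454+0.000000i. Multiply by 1.396263: -0.035540+0.000000i. P_4(cos γ) = -0.035540

-0.035540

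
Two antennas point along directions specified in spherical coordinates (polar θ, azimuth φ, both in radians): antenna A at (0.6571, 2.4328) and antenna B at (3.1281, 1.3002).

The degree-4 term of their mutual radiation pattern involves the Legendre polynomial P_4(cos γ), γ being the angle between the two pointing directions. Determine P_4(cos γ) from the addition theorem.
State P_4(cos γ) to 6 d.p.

-0.266139

Summing Y*_{l m}(θ₁,φ₁)·Y_{l m}(θ₂,φ₂) over m ∈ [−4, 4]; prefactor 4π/(2·4+1) = 1.396263:
  term(m=-4) = -0.00000 - 0.00000j   from Y*(Ω₁)=-0.05873 - 0.01858j, Y(Ω₂)=0.00000 + 0.00000j
  term(m=-3) = 0.00000 + 0.00000j   from Y*(Ω₁)=0.11913 + 0.19189j, Y(Ω₂)=0.00000 - 0.00000j
  term(m=-2) = -0.00010 + 0.00012j   from Y*(Ω₁)=0.06454 - 0.41794j, Y(Ω₂)=-0.00031 - 0.00019j
  term(m=-1) = -0.00344 - 0.00734j   from Y*(Ω₁)=-0.24113 + 0.20675j, Y(Ω₂)=-0.00682 + 0.02459j
  term(m=+0) = -0.18353 + 0.00000j   from Y*(Ω₁)=-0.21707 + 0.00000j, Y(Ω₂)=0.84551 + 0.00000j
  term(m=+1) = -0.00344 + 0.00734j   from Y*(Ω₁)=0.24113 + 0.20675j, Y(Ω₂)=0.00682 + 0.02459j
  term(m=+2) = -0.00010 - 0.00012j   from Y*(Ω₁)=0.06454 + 0.41794j, Y(Ω₂)=-0.00031 + 0.00019j
  term(m=+3) = 0.00000 - 0.00000j   from Y*(Ω₁)=-0.11913 + 0.19189j, Y(Ω₂)=-0.00000 - 0.00000j
  term(m=+4) = -0.00000 + 0.00000j   from Y*(Ω₁)=-0.05873 + 0.01858j, Y(Ω₂)=0.00000 - 0.00000j
Σ over m = -0.19061 - 0.00000j; ×(4π/9) → -0.26614 - 0.00000j. Real part: -0.266139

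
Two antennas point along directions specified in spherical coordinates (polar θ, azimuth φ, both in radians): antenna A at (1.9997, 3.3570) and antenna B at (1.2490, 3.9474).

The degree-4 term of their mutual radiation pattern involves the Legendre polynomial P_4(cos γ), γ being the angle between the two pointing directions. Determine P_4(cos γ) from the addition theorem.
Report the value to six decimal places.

-0.396099

Summing Y*_{l m}(θ₁,φ₁)·Y_{l m}(θ₂,φ₂) over m ∈ [−4, 4]; prefactor 4π/(2·4+1) = 1.396263:
  term(m=-4) = -0.077131-0.076302i   from Y*(Ω₁)=+0.197117+0.229718i, Y(Ω₂)=-0.357236+0.029229i
  term(m=-3) = +0.026341+0.129677i   from Y*(Ω₁)=+0.312572+0.235761i, Y(Ω₂)=+0.253165+0.223918i
  term(m=-2) = -0.002000+0.004866i   from Y*(Ω₁)=+0.052957+0.024339i, Y(Ω₂)=+0.003683+0.090185i
  term(m=-1) = -0.086821+0.058182i   from Y*(Ω₁)=-0.312757-0.068432i, Y(Ω₂)=+0.226071-0.235493i
  term(m=+0) = -0.004463-0.000000i   from Y*(Ω₁)=-0.120766-0.000000i, Y(Ω₂)=+0.036958+0.000000i
  term(m=+1) = -0.086821-0.058182i   from Y*(Ω₁)=+0.312757-0.068432i, Y(Ω₂)=-0.226071-0.235493i
  term(m=+2) = -0.002000-0.004866i   from Y*(Ω₁)=+0.052957-0.024339i, Y(Ω₂)=+0.003683-0.090185i
  term(m=+3) = +0.026341-0.129677i   from Y*(Ω₁)=-0.312572+0.235761i, Y(Ω₂)=-0.253165+0.223918i
  term(m=+4) = -0.077131+0.076302i   from Y*(Ω₁)=+0.197117-0.229718i, Y(Ω₂)=-0.357236-0.029229i
Total Σ_m = -0.283685+0.000000i. Multiply by 1.396263: -0.396099+0.000000i. P_4(cos γ) = -0.396099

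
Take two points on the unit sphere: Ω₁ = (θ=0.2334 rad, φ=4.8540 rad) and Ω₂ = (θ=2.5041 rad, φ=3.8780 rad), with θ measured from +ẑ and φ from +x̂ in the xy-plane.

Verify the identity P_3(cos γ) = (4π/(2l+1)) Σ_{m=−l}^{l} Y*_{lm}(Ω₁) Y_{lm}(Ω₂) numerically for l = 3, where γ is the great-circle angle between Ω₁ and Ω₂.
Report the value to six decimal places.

Addition theorem: P_3(cos γ) = (4π/7) Σ_m Y*_{lm}(Ω₁) Y_{lm}(Ω₂), m = −3…3:
  m=-3: Y*=-0.00213 + 0.00470j  Y=0.05242 + 0.07064j  product -0.00044 + 0.00010j
  m=-2: Y*=-0.05107 - 0.01486j  Y=-0.02846 + 0.28953j  product 0.00576 - 0.01436j
  m=-1: Y*=0.03938 - 0.27620j  Y=-0.31763 + 0.28793j  product 0.06702 + 0.09907j
  m=+0: Y*=0.62901 + 0.00000j  Y=-0.06861 + 0.00000j  product -0.04316 + 0.00000j
  m=+1: Y*=-0.03938 - 0.27620j  Y=0.31763 + 0.28793j  product 0.06702 - 0.09907j
  m=+2: Y*=-0.05107 + 0.01486j  Y=-0.02846 - 0.28953j  product 0.00576 + 0.01436j
  m=+3: Y*=0.00213 + 0.00470j  Y=-0.05242 + 0.07064j  product -0.00044 - 0.00010j
Σ over m = 0.10151 - 0.00000j; ×(4π/7) → 0.18224 - 0.00000j. Real part: 0.182236

0.182236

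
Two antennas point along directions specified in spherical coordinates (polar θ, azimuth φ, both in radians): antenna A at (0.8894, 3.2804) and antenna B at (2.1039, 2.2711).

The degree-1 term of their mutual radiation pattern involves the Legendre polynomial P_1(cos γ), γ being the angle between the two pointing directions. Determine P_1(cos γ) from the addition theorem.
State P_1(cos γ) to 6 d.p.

0.036057

Summing Y*_{l m}(θ₁,φ₁)·Y_{l m}(θ₂,φ₂) over m ∈ [−1, 1]; prefactor 4π/(2·1+1) = 4.188790:
  m=-1: Y*=-0.265762-0.037129i  Y=-0.191757-0.227522i  product +0.042514+0.067586i
  m=+0: Y*=+0.307760-0.000000i  Y=-0.248312+0.000000i  product -0.076421+0.000000i
  m=+1: Y*=+0.265762-0.037129i  Y=+0.191757-0.227522i  product +0.042514-0.067586i
Total Σ_m = +0.008608+0.000000i. Multiply by 4.188790: +0.036057+0.000000i. P_1(cos γ) = 0.036057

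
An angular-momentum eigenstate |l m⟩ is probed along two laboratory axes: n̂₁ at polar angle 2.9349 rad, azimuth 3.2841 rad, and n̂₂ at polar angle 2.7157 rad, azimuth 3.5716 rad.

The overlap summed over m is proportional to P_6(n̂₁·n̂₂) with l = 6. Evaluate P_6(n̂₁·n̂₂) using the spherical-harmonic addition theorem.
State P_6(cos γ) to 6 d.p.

Expand P_6 via completeness: Σ_{m} conj(Y_{6,m}) at Ω₁ times Y_{6,m} at Ω₂ —
  m=-6: 0.00002 + 0.00003j × -0.00203 - 0.00128j = -0.00000 - 0.00000j  (running Σ = -0.00000 - 0.00000j)
  m=-5: 0.00045 + 0.00039j × -0.01004 - 0.01535j = 0.00000 - 0.00001j  (running Σ = 0.00000 - 0.00001j)
  m=-4: 0.00508 + 0.00326j × -0.01255 - 0.08348j = 0.00021 - 0.00047j  (running Σ = 0.00021 - 0.00048j)
  m=-3: 0.03779 + 0.01722j × 0.07096 - 0.24607j = 0.00692 - 0.00808j  (running Σ = 0.00713 - 0.00855j)
  m=-2: 0.18478 + 0.05414j × 0.31802 - 0.36941j = 0.07876 - 0.05104j  (running Σ = 0.08589 - 0.05960j)
  m=-1: 0.53587 + 0.07689j × 0.39686 - 0.18201j = 0.22666 - 0.06702j  (running Σ = 0.31255 - 0.12662j)
  m=0: 0.60884 + 0.00000j × -0.17869 + 0.00000j = -0.10880 + 0.00000j  (running Σ = 0.20376 - 0.12662j)
  m=1: -0.53587 + 0.07689j × -0.39686 - 0.18201j = 0.22666 + 0.06702j  (running Σ = 0.43042 - 0.05960j)
  m=2: 0.18478 - 0.05414j × 0.31802 + 0.36941j = 0.07876 + 0.05104j  (running Σ = 0.50918 - 0.00855j)
  m=3: -0.03779 + 0.01722j × -0.07096 - 0.24607j = 0.00692 + 0.00808j  (running Σ = 0.51610 - 0.00048j)
  m=4: 0.00508 - 0.00326j × -0.01255 + 0.08348j = 0.00021 + 0.00047j  (running Σ = 0.51631 - 0.00001j)
  m=5: -0.00045 + 0.00039j × 0.01004 - 0.01535j = 0.00000 + 0.00001j  (running Σ = 0.51631 - 0.00000j)
  m=6: 0.00002 - 0.00003j × -0.00203 + 0.00128j = -0.00000 + 0.00000j  (running Σ = 0.51631 - 0.00000j)
Accumulated sum 0.51631 - 0.00000j; after 4π/(2l+1) scaling, 0.49909 - 0.00000j ⇒ P_6 = 0.499091

0.499091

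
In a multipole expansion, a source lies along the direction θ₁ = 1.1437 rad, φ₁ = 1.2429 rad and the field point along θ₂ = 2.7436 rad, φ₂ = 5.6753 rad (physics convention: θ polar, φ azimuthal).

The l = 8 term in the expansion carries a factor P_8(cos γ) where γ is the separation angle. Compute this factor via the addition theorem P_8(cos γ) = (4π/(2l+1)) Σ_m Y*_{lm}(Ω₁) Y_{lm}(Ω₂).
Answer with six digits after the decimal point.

Summing Y*_{l m}(θ₁,φ₁)·Y_{l m}(θ₂,φ₂) over m ∈ [−8, 8]; prefactor 4π/(2·8+1) = 0.739198:
  m=-8: (-0.210853, -0.120285) × (0.000039, -0.000259) = (-0.000040, 0.000050)  (running Σ = (-0.000040, 0.000050))
  m=-7: (-0.330924, 0.292875) × (0.001102, 0.002240) = (-0.001021, -0.000419)  (running Σ = (-0.001060, -0.000369))
  m=-6: (0.130091, 0.310650) × (-0.013110, -0.007260) = (0.000550, -0.005017)  (running Σ = (-0.000511, -0.005386))
  m=-5: (-0.089459, 0.006154) × (0.063557, -0.006516) = (-0.005646, 0.000974)  (running Σ = (-0.006156, -0.004412))
  m=-4: (-0.092088, 0.347269) × (-0.149595, 0.128594) = (-0.030881, -0.063792)  (running Σ = (-0.037037, -0.068203))
  m=-3: (0.071093, 0.047303) × (0.106353, -0.411600) = (0.027031, -0.024231)  (running Σ = (-0.010006, -0.092434))
  m=-2: (-0.248746, 0.191382) × (0.194211, 0.523856) = (-0.148566, -0.093139)  (running Σ = (-0.158572, -0.185573))
  m=-1: (0.048696, 0.143149) × (-0.182666, -0.127094) = (0.009298, -0.032337)  (running Σ = (-0.149274, -0.217910))
  m=0: (-0.293240, -0.000000) × (-0.426128, 0.000000) = (0.124958, 0.000000)  (running Σ = (-0.024316, -0.217910))
  m=1: (-0.048696, 0.143149) × (0.182666, -0.127094) = (0.009298, 0.032337)  (running Σ = (-0.015018, -0.185573))
  m=2: (-0.248746, -0.191382) × (0.194211, -0.523856) = (-0.148566, 0.093139)  (running Σ = (-0.163583, -0.092434))
  m=3: (-0.071093, 0.047303) × (-0.106353, -0.411600) = (0.027031, 0.024231)  (running Σ = (-0.136552, -0.068203))
  m=4: (-0.092088, -0.347269) × (-0.149595, -0.128594) = (-0.030881, 0.063792)  (running Σ = (-0.167433, -0.004412))
  m=5: (0.089459, 0.006154) × (-0.063557, -0.006516) = (-0.005646, -0.000974)  (running Σ = (-0.173079, -0.005386))
  m=6: (0.130091, -0.310650) × (-0.013110, 0.007260) = (0.000550, 0.005017)  (running Σ = (-0.172529, -0.000369))
  m=7: (0.330924, 0.292875) × (-0.001102, 0.002240) = (-0.001021, 0.000419)  (running Σ = (-0.173550, 0.000050))
  m=8: (-0.210853, 0.120285) × (0.000039, 0.000259) = (-0.000040, -0.000050)  (running Σ = (-0.173590, 0.000000))
Total Σ_m = (-0.173590, 0.000000). Multiply by 0.739198: (-0.128317, 0.000000). P_8(cos γ) = -0.128317

-0.128317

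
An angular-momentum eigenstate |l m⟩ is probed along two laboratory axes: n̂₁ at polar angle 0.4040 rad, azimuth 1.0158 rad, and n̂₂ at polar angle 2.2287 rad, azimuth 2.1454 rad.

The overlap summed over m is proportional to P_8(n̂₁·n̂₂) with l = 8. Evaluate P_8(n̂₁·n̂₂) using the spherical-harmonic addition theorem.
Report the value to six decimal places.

-0.231094

Summing Y*_{l m}(θ₁,φ₁)·Y_{l m}(θ₂,φ₂) over m ∈ [−8, 8]; prefactor 4π/(2·8+1) = 0.739198:
  term(m=-8) = -0.00002 - 0.00001j   from Y*(Ω₁)=-0.00008 + 0.00028j, Y(Ω₂)=-0.00913 + 0.07868j
  term(m=-7) = 0.00004 + 0.00067j   from Y*(Ω₁)=0.00186 + 0.00202j, Y(Ω₂)=0.18881 + 0.15588j
  term(m=-6) = 0.00608 - 0.00328j   from Y*(Ω₁)=0.01594 - 0.00304j, Y(Ω₂)=0.40598 - 0.12827j
  term(m=-5) = -0.02200 - 0.01622j   from Y*(Ω₁)=0.02436 - 0.06344j, Y(Ω₂)=0.10675 - 0.38786j
  term(m=-4) = -0.00192 + 0.00978j   from Y*(Ω₁)=-0.12444 - 0.16396j, Y(Ω₂)=-0.03222 - 0.03618j
  term(m=-3) = -0.14132 + 0.03567j   from Y*(Ω₁)=-0.43208 + 0.04082j, Y(Ω₂)=0.33191 - 0.05119j
  term(m=-2) = 0.08364 + 0.10167j   from Y*(Ω₁)=-0.24612 + 0.49576j, Y(Ω₂)=0.09733 - 0.21703j
  term(m=-1) = -0.02010 + 0.04256j   from Y*(Ω₁)=0.10410 + 0.16790j, Y(Ω₂)=0.12948 + 0.19997j
  term(m=+0) = -0.12141 + 0.00000j   from Y*(Ω₁)=-0.43683 + 0.00000j, Y(Ω₂)=0.27792 + 0.00000j
  term(m=+1) = -0.02010 - 0.04256j   from Y*(Ω₁)=-0.10410 + 0.16790j, Y(Ω₂)=-0.12948 + 0.19997j
  term(m=+2) = 0.08364 - 0.10167j   from Y*(Ω₁)=-0.24612 - 0.49576j, Y(Ω₂)=0.09733 + 0.21703j
  term(m=+3) = -0.14132 - 0.03567j   from Y*(Ω₁)=0.43208 + 0.04082j, Y(Ω₂)=-0.33191 - 0.05119j
  term(m=+4) = -0.00192 - 0.00978j   from Y*(Ω₁)=-0.12444 + 0.16396j, Y(Ω₂)=-0.03222 + 0.03618j
  term(m=+5) = -0.02200 + 0.01622j   from Y*(Ω₁)=-0.02436 - 0.06344j, Y(Ω₂)=-0.10675 - 0.38786j
  term(m=+6) = 0.00608 + 0.00328j   from Y*(Ω₁)=0.01594 + 0.00304j, Y(Ω₂)=0.40598 + 0.12827j
  term(m=+7) = 0.00004 - 0.00067j   from Y*(Ω₁)=-0.00186 + 0.00202j, Y(Ω₂)=-0.18881 + 0.15588j
  term(m=+8) = -0.00002 + 0.00001j   from Y*(Ω₁)=-0.00008 - 0.00028j, Y(Ω₂)=-0.00913 - 0.07868j
Σ over m = -0.31263 - 0.00000j; ×(4π/17) → -0.23109 - 0.00000j. Real part: -0.231094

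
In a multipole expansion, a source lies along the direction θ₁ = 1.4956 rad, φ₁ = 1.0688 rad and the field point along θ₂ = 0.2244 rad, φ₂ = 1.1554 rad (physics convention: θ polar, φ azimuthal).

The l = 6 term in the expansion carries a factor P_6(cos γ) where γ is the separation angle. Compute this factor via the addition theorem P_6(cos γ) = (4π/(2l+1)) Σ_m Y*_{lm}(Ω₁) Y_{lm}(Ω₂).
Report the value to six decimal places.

Summing Y*_{l m}(θ₁,φ₁)·Y_{l m}(θ₂,φ₂) over m ∈ [−6, 6]; prefactor 4π/(2·6+1) = 0.966644:
  m=-6: 0.47097 + 0.06139j × 0.00005 - 0.00004j = 0.00002 - 0.00001j  (running Σ = 0.00002 - 0.00001j)
  m=-5: 0.07319 - 0.10004j × 0.00078 + 0.00043j = 0.00010 - 0.00005j  (running Σ = 0.00012 - 0.00006j)
  m=-4: 0.14009 + 0.29975j × -0.00075 + 0.00824j = -0.00257 + 0.00093j  (running Σ = -0.00245 + 0.00087j)
  m=-3: 0.14226 + 0.00923j × -0.04944 + 0.01664j = -0.00719 + 0.00191j  (running Σ = -0.00964 + 0.00278j)
  m=-2: -0.15641 + 0.24574j × -0.14902 - 0.16321j = 0.06342 - 0.01109j  (running Σ = 0.05378 - 0.00832j)
  m=-1: 0.07175 + 0.13072j × 0.22717 - 0.51504j = 0.08363 - 0.00726j  (running Σ = 0.13741 - 0.01558j)
  m=0: -0.28081 + 0.00000j × 0.54543 + 0.00000j = -0.15316 + 0.00000j  (running Σ = -0.01576 - 0.01558j)
  m=1: -0.07175 + 0.13072j × -0.22717 - 0.51504j = 0.08363 + 0.00726j  (running Σ = 0.06787 - 0.00832j)
  m=2: -0.15641 - 0.24574j × -0.14902 + 0.16321j = 0.06342 + 0.01109j  (running Σ = 0.13129 + 0.00278j)
  m=3: -0.14226 + 0.00923j × 0.04944 + 0.01664j = -0.00719 - 0.00191j  (running Σ = 0.12410 + 0.00087j)
  m=4: 0.14009 - 0.29975j × -0.00075 - 0.00824j = -0.00257 - 0.00093j  (running Σ = 0.12152 - 0.00006j)
  m=5: -0.07319 - 0.10004j × -0.00078 + 0.00043j = 0.00010 + 0.00005j  (running Σ = 0.12162 - 0.00001j)
  m=6: 0.47097 - 0.06139j × 0.00005 + 0.00004j = 0.00002 + 0.00001j  (running Σ = 0.12165 - 0.00000j)
Accumulated sum 0.12165 - 0.00000j; after 4π/(2l+1) scaling, 0.11759 - 0.00000j ⇒ P_6 = 0.117591

0.117591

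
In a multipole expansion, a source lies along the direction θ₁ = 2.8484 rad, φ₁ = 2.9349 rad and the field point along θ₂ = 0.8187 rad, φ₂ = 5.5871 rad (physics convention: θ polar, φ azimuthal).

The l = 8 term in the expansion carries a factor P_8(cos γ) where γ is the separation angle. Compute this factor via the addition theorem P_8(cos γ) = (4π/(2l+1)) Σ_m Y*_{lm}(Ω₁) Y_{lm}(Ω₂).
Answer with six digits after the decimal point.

-0.224269

Term-by-term m-sum for l=8 (normalisation 4π/17 = 0.739198):
  [-8]  conj(Y_{8,-8})(Ω₁) = -0.00000 - 0.00003j ; Y_{8,-8}(Ω₂) = 0.03149 - 0.02731j ; Δ = -0.00000 - 0.00000j
  [-7]  conj(Y_{8,-7})(Ω₁) = 0.00004 - 0.00033j ; Y_{8,-7}(Ω₂) = 0.02488 - 0.15399j ; Δ = -0.00005 - 0.00001j
  [-6]  conj(Y_{8,-6})(Ω₁) = 0.00091 - 0.00264j ; Y_{8,-6}(Ω₂) = -0.17491 - 0.29454j ; Δ = -0.00094 + 0.00020j
  [-5]  conj(Y_{8,-5})(Ω₁) = 0.00863 - 0.01449j ; Y_{8,-5}(Ω₂) = -0.43532 - 0.15342j ; Δ = -0.00598 + 0.00498j
  [-4]  conj(Y_{8,-4})(Ω₁) = 0.05078 - 0.05516j ; Y_{8,-4}(Ω₂) = -0.27257 + 0.10174j ; Δ = -0.00823 + 0.02020j
  [-3]  conj(Y_{8,-3})(Ω₁) = 0.19596 - 0.13992j ; Y_{8,-3}(Ω₂) = 0.07350 - 0.12914j ; Δ = -0.00367 - 0.03559j
  [-2]  conj(Y_{8,-2})(Ω₁) = 0.47398 - 0.20792j ; Y_{8,-2}(Ω₂) = -0.06753 - 0.37402j ; Δ = -0.10977 - 0.16324j
  [-1]  conj(Y_{8,-1})(Ω₁) = 0.57338 - 0.12023j ; Y_{8,-1}(Ω₂) = -0.01973 - 0.01648j ; Δ = -0.01329 - 0.00708j
  [+0]  conj(Y_{8,0})(Ω₁) = -0.05294 + 0.00000j ; Y_{8,0}(Ω₂) = 0.36908 + 0.00000j ; Δ = -0.01954 + 0.00000j
  [+1]  conj(Y_{8,1})(Ω₁) = -0.57338 - 0.12023j ; Y_{8,1}(Ω₂) = 0.01973 - 0.01648j ; Δ = -0.01329 + 0.00708j
  [+2]  conj(Y_{8,2})(Ω₁) = 0.47398 + 0.20792j ; Y_{8,2}(Ω₂) = -0.06753 + 0.37402j ; Δ = -0.10977 + 0.16324j
  [+3]  conj(Y_{8,3})(Ω₁) = -0.19596 - 0.13992j ; Y_{8,3}(Ω₂) = -0.07350 - 0.12914j ; Δ = -0.00367 + 0.03559j
  [+4]  conj(Y_{8,4})(Ω₁) = 0.05078 + 0.05516j ; Y_{8,4}(Ω₂) = -0.27257 - 0.10174j ; Δ = -0.00823 - 0.02020j
  [+5]  conj(Y_{8,5})(Ω₁) = -0.00863 - 0.01449j ; Y_{8,5}(Ω₂) = 0.43532 - 0.15342j ; Δ = -0.00598 - 0.00498j
  [+6]  conj(Y_{8,6})(Ω₁) = 0.00091 + 0.00264j ; Y_{8,6}(Ω₂) = -0.17491 + 0.29454j ; Δ = -0.00094 - 0.00020j
  [+7]  conj(Y_{8,7})(Ω₁) = -0.00004 - 0.00033j ; Y_{8,7}(Ω₂) = -0.02488 - 0.15399j ; Δ = -0.00005 + 0.00001j
  [+8]  conj(Y_{8,8})(Ω₁) = -0.00000 + 0.00003j ; Y_{8,8}(Ω₂) = 0.03149 + 0.02731j ; Δ = -0.00000 + 0.00000j
Accumulated sum -0.30340 - 0.00000j; after 4π/(2l+1) scaling, -0.22427 - 0.00000j ⇒ P_8 = -0.224269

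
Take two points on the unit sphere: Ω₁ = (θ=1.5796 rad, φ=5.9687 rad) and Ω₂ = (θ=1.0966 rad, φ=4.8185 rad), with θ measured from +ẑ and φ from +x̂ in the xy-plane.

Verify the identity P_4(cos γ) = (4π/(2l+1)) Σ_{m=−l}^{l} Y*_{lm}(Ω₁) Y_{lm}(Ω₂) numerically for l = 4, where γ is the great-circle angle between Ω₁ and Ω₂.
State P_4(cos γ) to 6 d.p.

-0.036045

Term-by-term m-sum for l=4 (normalisation 4π/9 = 1.396263):
  [-4]  conj(Y_{4,-4})(Ω₁) = (0.136180, -0.420986) ; Y_{4,-4}(Ω₂) = (0.252632, -0.114168) ; Δ = (-0.013660, -0.121902)
  [-3]  conj(Y_{4,-3})(Ω₁) = (-0.006467, 0.008920) ; Y_{4,-3}(Ω₂) = (-0.125963, -0.382238) ; Δ = (0.004224, 0.001349)
  [-2]  conj(Y_{4,-2})(Ω₁) = (-0.270339, 0.196682) ; Y_{4,-2}(Ω₂) = (-0.118943, 0.025628) ; Δ = (0.027114, -0.030322)
  [-1]  conj(Y_{4,-1})(Ω₁) = (0.011879, -0.003864) ; Y_{4,-1}(Ω₂) = (-0.031356, -0.294392) ; Δ = (-0.001510, -0.003376)
  [+0]  conj(Y_{4,0})(Ω₁) = (0.317111, -0.000000) ; Y_{4,0}(Ω₂) = (-0.183385, 0.000000) ; Δ = (-0.058153, 0.000000)
  [+1]  conj(Y_{4,1})(Ω₁) = (-0.011879, -0.003864) ; Y_{4,1}(Ω₂) = (0.031356, -0.294392) ; Δ = (-0.001510, 0.003376)
  [+2]  conj(Y_{4,2})(Ω₁) = (-0.270339, -0.196682) ; Y_{4,2}(Ω₂) = (-0.118943, -0.025628) ; Δ = (0.027114, 0.030322)
  [+3]  conj(Y_{4,3})(Ω₁) = (0.006467, 0.008920) ; Y_{4,3}(Ω₂) = (0.125963, -0.382238) ; Δ = (0.004224, -0.001349)
  [+4]  conj(Y_{4,4})(Ω₁) = (0.136180, 0.420986) ; Y_{4,4}(Ω₂) = (0.252632, 0.114168) ; Δ = (-0.013660, 0.121902)
Accumulated sum (-0.025815, 0.000000); after 4π/(2l+1) scaling, (-0.036045, 0.000000) ⇒ P_4 = -0.036045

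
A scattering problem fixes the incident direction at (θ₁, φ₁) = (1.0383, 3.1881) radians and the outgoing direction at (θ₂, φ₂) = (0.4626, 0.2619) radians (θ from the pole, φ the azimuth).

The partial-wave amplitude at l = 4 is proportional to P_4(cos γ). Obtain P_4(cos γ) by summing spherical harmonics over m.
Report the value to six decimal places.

Term-by-term m-sum for l=4 (normalisation 4π/9 = 1.396263):
  term(m=-4) = +0.002787-0.003248i   from Y*(Ω₁)=+0.239604+0.045095i, Y(Ω₂)=+0.008771-0.015205i
  term(m=-3) = -0.032300+0.024361i   from Y*(Ω₁)=-0.402415-0.056513i, Y(Ω₂)=+0.070377-0.070419i
  term(m=-2) = +0.055678-0.025588i   from Y*(Ω₁)=+0.198824+0.018547i, Y(Ω₂)=+0.265721-0.153485i
  term(m=-1) = +0.119010-0.026038i   from Y*(Ω₁)=+0.247171+0.011504i, Y(Ω₂)=+0.475555-0.127476i
  term(m=+0) = -0.038300-0.000000i   from Y*(Ω₁)=-0.254648-0.000000i, Y(Ω₂)=+0.150406+0.000000i
  term(m=+1) = +0.119010+0.026038i   from Y*(Ω₁)=-0.247171+0.011504i, Y(Ω₂)=-0.475555-0.127476i
  term(m=+2) = +0.055678+0.025588i   from Y*(Ω₁)=+0.198824-0.018547i, Y(Ω₂)=+0.265721+0.153485i
  term(m=+3) = -0.032300-0.024361i   from Y*(Ω₁)=+0.402415-0.056513i, Y(Ω₂)=-0.070377-0.070419i
  term(m=+4) = +0.002787+0.003248i   from Y*(Ω₁)=+0.239604-0.045095i, Y(Ω₂)=+0.008771+0.015205i
Accumulated sum +0.252050+0.000000i; after 4π/(2l+1) scaling, +0.351928+0.000000i ⇒ P_4 = 0.351928

0.351928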